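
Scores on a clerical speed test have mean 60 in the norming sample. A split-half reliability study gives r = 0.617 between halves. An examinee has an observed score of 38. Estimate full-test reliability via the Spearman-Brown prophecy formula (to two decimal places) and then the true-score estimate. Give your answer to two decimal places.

Spearman-Brown: ρ = 2r/(1 + r) = 2(0.617)/(1 + 0.617) = 1.2340/1.617 = 0.7631 → 0.76
T̂ = 0.76(38) + 0.24(60) = 28.88 + 14.40 = 43.280 → 43.28

43.28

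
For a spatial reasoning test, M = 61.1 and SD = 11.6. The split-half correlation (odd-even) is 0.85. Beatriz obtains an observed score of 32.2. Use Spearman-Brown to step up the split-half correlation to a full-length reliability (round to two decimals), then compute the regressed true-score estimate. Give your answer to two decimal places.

34.51

Spearman-Brown: ρ = 2r/(1 + r) = 2(0.85)/(1 + 0.85) = 1.700/1.85 = 0.9189 → 0.92
T̂ = ρX + (1 − ρ)μ
  = 0.92 × 32.2 + 0.08 × 61.1
  = 29.624 + 4.888
  = 34.512
  ≈ 34.51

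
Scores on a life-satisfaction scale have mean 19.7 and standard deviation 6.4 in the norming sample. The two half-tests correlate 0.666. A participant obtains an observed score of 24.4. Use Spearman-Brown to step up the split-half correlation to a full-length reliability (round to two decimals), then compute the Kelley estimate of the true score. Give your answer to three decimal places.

23.460

Spearman-Brown: ρ = 2r/(1 + r) = 2(0.666)/(1 + 0.666) = 1.3320/1.666 = 0.7995 → 0.80
T̂ = ρX + (1 − ρ)μ
  = 0.80 × 24.4 + 0.20 × 19.7
  = 19.520 + 3.940
  = 23.4600
  ≈ 23.460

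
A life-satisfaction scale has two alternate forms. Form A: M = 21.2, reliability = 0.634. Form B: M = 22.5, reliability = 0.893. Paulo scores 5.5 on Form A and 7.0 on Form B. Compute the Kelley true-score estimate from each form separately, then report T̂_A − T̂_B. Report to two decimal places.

T̂_A = 0.634(5.5) + 0.366(21.2) = 11.2462
T̂_B = 0.893(7.0) + 0.107(22.5) = 8.6585
T̂_A − T̂_B = 2.5877

2.59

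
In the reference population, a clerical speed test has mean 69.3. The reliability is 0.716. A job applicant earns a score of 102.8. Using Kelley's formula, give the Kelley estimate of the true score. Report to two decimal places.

T̂ = ρX + (1 − ρ)μ
  = 0.716 × 102.8 + 0.284 × 69.3
  = 73.6048 + 19.6812
  = 93.286
  ≈ 93.29

93.29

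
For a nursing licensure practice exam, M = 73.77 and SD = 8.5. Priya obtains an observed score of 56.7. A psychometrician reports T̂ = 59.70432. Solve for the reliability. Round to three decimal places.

0.824

T̂ = ρX + (1 − ρ)μ  ⇒  T̂ − μ = ρ(X − μ)
ρ = (T̂ − μ)/(X − μ) = (59.70432 − 73.77) / (56.7 − 73.77) = -14.06568 / -17.07 = 0.82400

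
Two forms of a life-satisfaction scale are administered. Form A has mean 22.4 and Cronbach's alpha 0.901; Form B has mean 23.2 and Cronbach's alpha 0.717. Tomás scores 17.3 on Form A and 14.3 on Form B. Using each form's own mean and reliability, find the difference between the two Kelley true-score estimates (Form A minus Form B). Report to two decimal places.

0.99

T̂_A = 0.901(17.3) + 0.099(22.4) = 17.8049
T̂_B = 0.717(14.3) + 0.283(23.2) = 16.8187
T̂_A − T̂_B = 0.9862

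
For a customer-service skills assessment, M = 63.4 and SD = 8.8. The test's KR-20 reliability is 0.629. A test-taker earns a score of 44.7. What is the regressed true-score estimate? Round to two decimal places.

T̂ = ρX + (1 − ρ)μ
  = 0.629 × 44.7 + 0.371 × 63.4
  = 28.1163 + 23.5214
  = 51.638
  ≈ 51.64

51.64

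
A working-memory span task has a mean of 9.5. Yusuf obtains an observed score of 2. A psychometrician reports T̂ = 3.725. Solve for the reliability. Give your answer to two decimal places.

T̂ = ρX + (1 − ρ)μ  ⇒  T̂ − μ = ρ(X − μ)
ρ = (T̂ − μ)/(X − μ) = (3.725 − 9.5) / (2 − 9.5) = -5.775 / -7.5 = 0.7700

0.77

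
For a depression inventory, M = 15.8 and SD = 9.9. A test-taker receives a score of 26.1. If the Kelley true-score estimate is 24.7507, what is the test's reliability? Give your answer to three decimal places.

0.869

T̂ = ρX + (1 − ρ)μ  ⇒  T̂ − μ = ρ(X − μ)
ρ = (T̂ − μ)/(X − μ) = (24.7507 − 15.8) / (26.1 − 15.8) = 8.9507 / 10.3 = 0.86900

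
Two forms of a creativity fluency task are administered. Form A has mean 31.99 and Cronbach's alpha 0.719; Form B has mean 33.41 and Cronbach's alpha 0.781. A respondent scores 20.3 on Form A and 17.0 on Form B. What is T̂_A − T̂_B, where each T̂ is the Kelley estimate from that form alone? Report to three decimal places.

T̂_A = 0.719(20.3) + 0.281(31.99) = 23.58489
T̂_B = 0.781(17.0) + 0.219(33.41) = 20.59379
T̂_A − T̂_B = 2.99110

2.991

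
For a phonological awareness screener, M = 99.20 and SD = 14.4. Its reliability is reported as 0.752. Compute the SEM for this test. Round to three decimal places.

7.171

SEM = SD · √(1 − ρ) = 14.4 × √0.248 = 14.4 × 0.4980 = 7.1711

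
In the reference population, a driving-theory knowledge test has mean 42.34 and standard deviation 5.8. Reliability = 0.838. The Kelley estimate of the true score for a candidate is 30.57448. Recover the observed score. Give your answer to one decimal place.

T̂ = ρX + (1 − ρ)μ  ⇒  X = (T̂ − (1 − ρ)μ) / ρ
X = (30.57448 − 0.162 × 42.34) / 0.838 = (30.57448 − 6.85908) / 0.838 = 23.71540 / 0.838 = 28.300

28.3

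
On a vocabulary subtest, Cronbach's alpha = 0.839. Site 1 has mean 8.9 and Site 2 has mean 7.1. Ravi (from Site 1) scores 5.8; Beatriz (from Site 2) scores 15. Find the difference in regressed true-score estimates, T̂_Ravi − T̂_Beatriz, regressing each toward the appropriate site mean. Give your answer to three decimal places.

T̂_Ravi = 0.839(5.8) + 0.161(8.9) = 6.29910
T̂_Beatriz = 0.839(15) + 0.161(7.1) = 13.72810
Difference = 6.29910 − 13.72810 = -7.42900

-7.429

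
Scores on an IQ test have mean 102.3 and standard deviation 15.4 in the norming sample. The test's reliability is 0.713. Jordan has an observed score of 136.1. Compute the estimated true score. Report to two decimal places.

T̂ = 0.713(136.1) + 0.287(102.3) = 97.0393 + 29.3601 = 126.399 → 126.40

126.40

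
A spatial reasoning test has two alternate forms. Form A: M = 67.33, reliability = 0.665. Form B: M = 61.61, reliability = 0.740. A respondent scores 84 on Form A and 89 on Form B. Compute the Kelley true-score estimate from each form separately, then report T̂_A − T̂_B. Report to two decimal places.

-3.46

T̂_A = 0.665(84) + 0.335(67.33) = 78.4155
T̂_B = 0.740(89) + 0.260(61.61) = 81.8786
T̂_A − T̂_B = -3.4631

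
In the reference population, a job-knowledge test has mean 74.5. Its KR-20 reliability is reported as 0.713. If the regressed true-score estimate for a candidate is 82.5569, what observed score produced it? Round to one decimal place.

T̂ = ρX + (1 − ρ)μ  ⇒  X = (T̂ − (1 − ρ)μ) / ρ
X = (82.5569 − 0.287 × 74.5) / 0.713 = (82.5569 − 21.3815) / 0.713 = 61.1754 / 0.713 = 85.800

85.8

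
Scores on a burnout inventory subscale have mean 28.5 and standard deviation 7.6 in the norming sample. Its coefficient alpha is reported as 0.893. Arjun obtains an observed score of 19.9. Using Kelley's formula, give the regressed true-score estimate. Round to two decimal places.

T̂ = 0.893(19.9) + 0.107(28.5) = 17.7707 + 3.0495 = 20.820 → 20.82

20.82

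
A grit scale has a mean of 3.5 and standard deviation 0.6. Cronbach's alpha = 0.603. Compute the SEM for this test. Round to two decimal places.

SEM = SD · √(1 − ρ) = 0.6 × √0.397 = 0.6 × 0.6301 = 0.378

0.38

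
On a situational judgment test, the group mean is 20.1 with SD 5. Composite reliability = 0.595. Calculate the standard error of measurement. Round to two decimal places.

3.18

SEM = SD · √(1 − ρ) = 5 × √0.405 = 5 × 0.6364 = 3.182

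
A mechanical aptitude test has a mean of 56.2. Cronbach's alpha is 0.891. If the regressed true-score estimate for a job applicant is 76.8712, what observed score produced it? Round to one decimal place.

79.4

T̂ = ρX + (1 − ρ)μ  ⇒  X = (T̂ − (1 − ρ)μ) / ρ
X = (76.8712 − 0.109 × 56.2) / 0.891 = (76.8712 − 6.1258) / 0.891 = 70.7454 / 0.891 = 79.400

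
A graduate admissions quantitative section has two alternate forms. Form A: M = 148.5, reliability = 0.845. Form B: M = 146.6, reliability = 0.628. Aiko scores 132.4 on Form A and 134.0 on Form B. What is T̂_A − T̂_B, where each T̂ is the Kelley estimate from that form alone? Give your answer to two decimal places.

-3.79

T̂_A = 0.845(132.4) + 0.155(148.5) = 134.8955
T̂_B = 0.628(134.0) + 0.372(146.6) = 138.6872
T̂_A − T̂_B = -3.7917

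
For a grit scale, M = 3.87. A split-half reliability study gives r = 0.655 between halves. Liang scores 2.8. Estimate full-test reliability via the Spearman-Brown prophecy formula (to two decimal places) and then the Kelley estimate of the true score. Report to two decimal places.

Spearman-Brown: ρ = 2r/(1 + r) = 2(0.655)/(1 + 0.655) = 1.3100/1.655 = 0.7915 → 0.79
T̂ = ρX + (1 − ρ)μ
  = 0.79 × 2.8 + 0.21 × 3.87
  = 2.212 + 0.8127
  = 3.025
  ≈ 3.02

3.02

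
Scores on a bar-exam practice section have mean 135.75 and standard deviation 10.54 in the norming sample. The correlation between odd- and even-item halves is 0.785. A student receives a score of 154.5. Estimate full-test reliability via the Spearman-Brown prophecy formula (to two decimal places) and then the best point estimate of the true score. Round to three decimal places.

152.250

Spearman-Brown: ρ = 2r/(1 + r) = 2(0.785)/(1 + 0.785) = 1.5700/1.785 = 0.8796 → 0.88
Kelley's formula gives T̂ = 0.88·154.5 + 0.12·135.75 = 135.960 + 16.2900 = 152.2500.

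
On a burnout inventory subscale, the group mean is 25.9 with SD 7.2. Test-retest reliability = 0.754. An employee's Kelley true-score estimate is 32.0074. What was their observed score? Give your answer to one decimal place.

34.0

T̂ = ρX + (1 − ρ)μ  ⇒  X = (T̂ − (1 − ρ)μ) / ρ
X = (32.0074 − 0.246 × 25.9) / 0.754 = (32.0074 − 6.3714) / 0.754 = 25.6360 / 0.754 = 34.000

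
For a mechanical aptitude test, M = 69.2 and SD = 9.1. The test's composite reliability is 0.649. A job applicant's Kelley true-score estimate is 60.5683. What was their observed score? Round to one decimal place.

T̂ = ρX + (1 − ρ)μ  ⇒  X = (T̂ − (1 − ρ)μ) / ρ
X = (60.5683 − 0.351 × 69.2) / 0.649 = (60.5683 − 24.2892) / 0.649 = 36.2791 / 0.649 = 55.900

55.9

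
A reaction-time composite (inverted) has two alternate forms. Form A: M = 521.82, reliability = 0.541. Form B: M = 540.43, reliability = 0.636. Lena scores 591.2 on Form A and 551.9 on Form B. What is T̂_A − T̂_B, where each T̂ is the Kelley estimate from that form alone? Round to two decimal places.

T̂_A = 0.541(591.2) + 0.459(521.82) = 559.3546
T̂_B = 0.636(551.9) + 0.364(540.43) = 547.7249
T̂_A − T̂_B = 11.6297

11.63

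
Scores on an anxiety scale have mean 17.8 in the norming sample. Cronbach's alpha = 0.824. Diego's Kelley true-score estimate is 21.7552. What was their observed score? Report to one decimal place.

T̂ = ρX + (1 − ρ)μ  ⇒  X = (T̂ − (1 − ρ)μ) / ρ
X = (21.7552 − 0.176 × 17.8) / 0.824 = (21.7552 − 3.1328) / 0.824 = 18.6224 / 0.824 = 22.600

22.6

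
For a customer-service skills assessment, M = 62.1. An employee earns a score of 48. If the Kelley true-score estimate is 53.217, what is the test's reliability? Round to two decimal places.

0.63

T̂ = ρX + (1 − ρ)μ  ⇒  T̂ − μ = ρ(X − μ)
ρ = (T̂ − μ)/(X − μ) = (53.217 − 62.1) / (48 − 62.1) = -8.883 / -14.1 = 0.6300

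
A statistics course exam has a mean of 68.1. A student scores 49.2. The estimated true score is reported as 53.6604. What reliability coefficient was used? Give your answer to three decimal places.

0.764

T̂ = ρX + (1 − ρ)μ  ⇒  T̂ − μ = ρ(X − μ)
ρ = (T̂ − μ)/(X − μ) = (53.6604 − 68.1) / (49.2 − 68.1) = -14.4396 / -18.9 = 0.76400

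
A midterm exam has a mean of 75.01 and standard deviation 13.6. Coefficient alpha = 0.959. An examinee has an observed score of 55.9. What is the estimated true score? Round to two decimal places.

T̂ = ρX + (1 − ρ)μ
  = 0.959 × 55.9 + 0.041 × 75.01
  = 53.6081 + 3.07541
  = 56.684
  ≈ 56.68

56.68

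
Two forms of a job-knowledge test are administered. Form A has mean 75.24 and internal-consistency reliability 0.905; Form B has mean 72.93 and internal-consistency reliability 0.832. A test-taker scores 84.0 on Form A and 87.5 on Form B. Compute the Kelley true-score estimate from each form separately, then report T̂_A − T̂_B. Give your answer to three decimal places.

T̂_A = 0.905(84.0) + 0.095(75.24) = 83.16780
T̂_B = 0.832(87.5) + 0.168(72.93) = 85.05224
T̂_A − T̂_B = -1.88444

-1.884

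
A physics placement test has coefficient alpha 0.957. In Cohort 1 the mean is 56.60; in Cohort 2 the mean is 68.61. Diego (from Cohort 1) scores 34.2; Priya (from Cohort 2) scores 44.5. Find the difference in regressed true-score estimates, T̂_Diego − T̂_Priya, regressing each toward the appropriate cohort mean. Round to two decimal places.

-10.37

T̂_Diego = 0.957(34.2) + 0.043(56.60) = 35.1632
T̂_Priya = 0.957(44.5) + 0.043(68.61) = 45.5367
Difference = 35.1632 − 45.5367 = -10.3735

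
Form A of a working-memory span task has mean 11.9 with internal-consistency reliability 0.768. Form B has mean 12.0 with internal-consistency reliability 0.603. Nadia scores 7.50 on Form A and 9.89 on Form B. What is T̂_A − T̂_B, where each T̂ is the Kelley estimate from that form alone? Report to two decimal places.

T̂_A = 0.768(7.50) + 0.232(11.9) = 8.5208
T̂_B = 0.603(9.89) + 0.397(12.0) = 10.7277
T̂_A − T̂_B = -2.2069

-2.21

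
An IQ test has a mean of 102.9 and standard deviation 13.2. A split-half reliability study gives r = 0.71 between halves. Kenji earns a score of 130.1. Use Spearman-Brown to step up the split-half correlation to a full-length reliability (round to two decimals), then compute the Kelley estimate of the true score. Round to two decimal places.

Spearman-Brown: ρ = 2r/(1 + r) = 2(0.71)/(1 + 0.71) = 1.420/1.71 = 0.8304 → 0.83
Regress the observed score toward the mean by the unreliability: T̂ = 0.83·130.1 + 0.17·102.9 = 107.983 + 17.493 = 125.476.

125.48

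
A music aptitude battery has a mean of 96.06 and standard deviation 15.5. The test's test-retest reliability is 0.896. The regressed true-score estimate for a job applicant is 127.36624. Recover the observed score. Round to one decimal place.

T̂ = ρX + (1 − ρ)μ  ⇒  X = (T̂ − (1 − ρ)μ) / ρ
X = (127.36624 − 0.104 × 96.06) / 0.896 = (127.36624 − 9.99024) / 0.896 = 117.37600 / 0.896 = 131.000

131.0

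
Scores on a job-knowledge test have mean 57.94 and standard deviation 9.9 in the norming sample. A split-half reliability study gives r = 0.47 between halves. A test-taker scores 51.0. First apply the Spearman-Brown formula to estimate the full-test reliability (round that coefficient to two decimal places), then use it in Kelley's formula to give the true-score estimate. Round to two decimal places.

Spearman-Brown: ρ = 2r/(1 + r) = 2(0.47)/(1 + 0.47) = 0.940/1.47 = 0.6395 → 0.64
Kelley's formula gives T̂ = 0.64·51.0 + 0.36·57.94 = 32.640 + 20.8584 = 53.498.

53.50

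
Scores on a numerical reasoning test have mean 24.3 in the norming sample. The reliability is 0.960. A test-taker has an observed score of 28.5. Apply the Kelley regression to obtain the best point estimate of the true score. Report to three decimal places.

T̂ = ρX + (1 − ρ)μ
  = 0.960 × 28.5 + 0.040 × 24.3
  = 27.3600 + 0.9720
  = 28.3320
  ≈ 28.332

28.332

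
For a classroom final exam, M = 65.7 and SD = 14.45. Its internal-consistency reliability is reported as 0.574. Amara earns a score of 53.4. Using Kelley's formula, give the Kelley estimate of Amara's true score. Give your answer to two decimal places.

58.64

T̂ = 0.574(53.4) + 0.426(65.7) = 30.6516 + 27.9882 = 58.640 → 58.64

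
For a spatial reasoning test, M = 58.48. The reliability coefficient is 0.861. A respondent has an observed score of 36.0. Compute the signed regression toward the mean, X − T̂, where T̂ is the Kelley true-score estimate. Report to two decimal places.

-3.12

T̂ = ρX + (1 − ρ)μ
  = 0.861 × 36.0 + 0.139 × 58.48
  = 30.9960 + 8.12872
  = 39.1247
  ≈ 39.125
X − T̂ = 36.0 − 39.125 = -3.125 → -3.12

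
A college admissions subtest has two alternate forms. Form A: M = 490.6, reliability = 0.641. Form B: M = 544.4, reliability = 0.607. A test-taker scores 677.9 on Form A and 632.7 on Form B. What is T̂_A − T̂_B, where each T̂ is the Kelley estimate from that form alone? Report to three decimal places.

T̂_A = 0.641(677.9) + 0.359(490.6) = 610.65930
T̂_B = 0.607(632.7) + 0.393(544.4) = 597.99810
T̂_A − T̂_B = 12.66120

12.661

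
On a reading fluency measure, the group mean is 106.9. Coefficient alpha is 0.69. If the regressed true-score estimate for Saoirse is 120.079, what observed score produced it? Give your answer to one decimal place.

126.0

T̂ = ρX + (1 − ρ)μ  ⇒  X = (T̂ − (1 − ρ)μ) / ρ
X = (120.079 − 0.31 × 106.9) / 0.69 = (120.079 − 33.139) / 0.69 = 86.940 / 0.69 = 126.000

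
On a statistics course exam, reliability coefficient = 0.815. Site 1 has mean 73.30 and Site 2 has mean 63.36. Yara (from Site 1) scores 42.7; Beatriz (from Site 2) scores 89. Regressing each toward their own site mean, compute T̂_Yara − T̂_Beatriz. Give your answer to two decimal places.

-35.90

T̂_Yara = 0.815(42.7) + 0.185(73.30) = 48.3610
T̂_Beatriz = 0.815(89) + 0.185(63.36) = 84.2566
Difference = 48.3610 − 84.2566 = -35.8956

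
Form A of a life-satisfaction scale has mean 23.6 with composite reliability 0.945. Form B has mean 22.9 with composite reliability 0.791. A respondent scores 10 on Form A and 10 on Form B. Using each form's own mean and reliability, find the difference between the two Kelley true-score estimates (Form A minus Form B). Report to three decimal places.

-1.948

T̂_A = 0.945(10) + 0.055(23.6) = 10.74800
T̂_B = 0.791(10) + 0.209(22.9) = 12.69610
T̂_A − T̂_B = -1.94810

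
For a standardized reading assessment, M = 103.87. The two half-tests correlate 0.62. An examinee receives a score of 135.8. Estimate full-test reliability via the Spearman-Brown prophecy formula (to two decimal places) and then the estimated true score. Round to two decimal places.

Spearman-Brown: ρ = 2r/(1 + r) = 2(0.62)/(1 + 0.62) = 1.240/1.62 = 0.7654 → 0.77
Kelley's formula gives T̂ = 0.77·135.8 + 0.23·103.87 = 104.566 + 23.8901 = 128.456.

128.46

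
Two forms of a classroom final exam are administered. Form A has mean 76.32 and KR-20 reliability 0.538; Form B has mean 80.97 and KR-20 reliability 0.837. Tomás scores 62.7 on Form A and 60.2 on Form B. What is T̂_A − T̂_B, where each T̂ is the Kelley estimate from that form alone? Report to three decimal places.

T̂_A = 0.538(62.7) + 0.462(76.32) = 68.99244
T̂_B = 0.837(60.2) + 0.163(80.97) = 63.58551
T̂_A − T̂_B = 5.40693

5.407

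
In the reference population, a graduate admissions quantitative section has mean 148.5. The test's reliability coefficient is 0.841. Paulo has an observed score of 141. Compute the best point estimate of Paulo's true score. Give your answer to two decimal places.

142.19

Kelley's formula gives T̂ = 0.841·141 + 0.159·148.5 = 118.581 + 23.6115 = 142.192.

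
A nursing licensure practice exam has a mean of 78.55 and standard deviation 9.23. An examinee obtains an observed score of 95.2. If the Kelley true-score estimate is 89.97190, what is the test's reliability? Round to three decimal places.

T̂ = ρX + (1 − ρ)μ  ⇒  T̂ − μ = ρ(X − μ)
ρ = (T̂ − μ)/(X − μ) = (89.97190 − 78.55) / (95.2 − 78.55) = 11.42190 / 16.65 = 0.68600

0.686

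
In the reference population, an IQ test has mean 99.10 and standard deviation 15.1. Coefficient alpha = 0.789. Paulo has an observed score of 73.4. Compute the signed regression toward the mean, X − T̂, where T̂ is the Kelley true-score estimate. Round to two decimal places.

Kelley's formula gives T̂ = 0.789·73.4 + 0.211·99.10 = 57.9126 + 20.91010 = 78.8227.
X − T̂ = 73.4 − 78.823 = -5.423 → -5.42

-5.42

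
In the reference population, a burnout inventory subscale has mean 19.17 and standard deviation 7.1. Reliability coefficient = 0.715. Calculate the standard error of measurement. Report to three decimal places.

3.790

SEM = SD · √(1 − ρ) = 7.1 × √0.285 = 7.1 × 0.5339 = 3.7904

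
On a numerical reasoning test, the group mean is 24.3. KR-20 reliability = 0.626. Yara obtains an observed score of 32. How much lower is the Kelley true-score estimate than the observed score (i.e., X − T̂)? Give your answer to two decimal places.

2.88

T̂ = 0.626(32) + 0.374(24.3) = 20.032 + 9.0882 = 29.1202 → 29.120
X − T̂ = 32 − 29.120 = 2.880 → 2.88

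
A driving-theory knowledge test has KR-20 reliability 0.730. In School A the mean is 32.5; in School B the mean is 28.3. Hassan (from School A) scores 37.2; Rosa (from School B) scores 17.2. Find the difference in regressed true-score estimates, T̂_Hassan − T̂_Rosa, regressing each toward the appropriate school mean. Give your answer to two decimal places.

15.73

T̂_Hassan = 0.730(37.2) + 0.270(32.5) = 35.9310
T̂_Rosa = 0.730(17.2) + 0.270(28.3) = 20.1970
Difference = 35.9310 − 20.1970 = 15.7340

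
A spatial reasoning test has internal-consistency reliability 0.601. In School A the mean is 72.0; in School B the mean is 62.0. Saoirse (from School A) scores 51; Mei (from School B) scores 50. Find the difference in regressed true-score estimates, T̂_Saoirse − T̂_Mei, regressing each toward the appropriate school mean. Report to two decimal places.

T̂_Saoirse = 0.601(51) + 0.399(72.0) = 59.3790
T̂_Mei = 0.601(50) + 0.399(62.0) = 54.7880
Difference = 59.3790 − 54.7880 = 4.5910

4.59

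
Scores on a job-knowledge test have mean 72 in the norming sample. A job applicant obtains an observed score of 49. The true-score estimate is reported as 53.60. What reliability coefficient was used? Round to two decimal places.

T̂ = ρX + (1 − ρ)μ  ⇒  T̂ − μ = ρ(X − μ)
ρ = (T̂ − μ)/(X − μ) = (53.60 − 72) / (49 − 72) = -18.40 / -23.0 = 0.8000

0.80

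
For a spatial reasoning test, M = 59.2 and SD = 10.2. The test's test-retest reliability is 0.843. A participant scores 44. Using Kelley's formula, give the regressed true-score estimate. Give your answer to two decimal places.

46.39

Weight the observed score by reliability and the mean by (1 − reliability): T̂ = 0.843·44 + 0.157·59.2 = 37.092 + 9.2944 = 46.386.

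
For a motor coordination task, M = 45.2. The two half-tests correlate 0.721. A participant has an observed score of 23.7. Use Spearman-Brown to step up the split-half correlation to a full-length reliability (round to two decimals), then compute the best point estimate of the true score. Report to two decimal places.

27.14

Spearman-Brown: ρ = 2r/(1 + r) = 2(0.721)/(1 + 0.721) = 1.4420/1.721 = 0.8379 → 0.84
T̂ = ρX + (1 − ρ)μ
  = 0.84 × 23.7 + 0.16 × 45.2
  = 19.908 + 7.232
  = 27.140
  ≈ 27.14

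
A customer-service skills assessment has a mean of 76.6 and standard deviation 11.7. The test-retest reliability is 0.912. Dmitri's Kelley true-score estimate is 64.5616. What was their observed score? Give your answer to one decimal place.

63.4

T̂ = ρX + (1 − ρ)μ  ⇒  X = (T̂ − (1 − ρ)μ) / ρ
X = (64.5616 − 0.088 × 76.6) / 0.912 = (64.5616 − 6.7408) / 0.912 = 57.8208 / 0.912 = 63.400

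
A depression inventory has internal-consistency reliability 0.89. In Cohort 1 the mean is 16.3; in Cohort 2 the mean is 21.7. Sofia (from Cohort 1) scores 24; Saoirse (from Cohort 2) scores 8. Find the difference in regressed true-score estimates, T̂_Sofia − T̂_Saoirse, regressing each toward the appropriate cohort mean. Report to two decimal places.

T̂_Sofia = 0.89(24) + 0.11(16.3) = 23.1530
T̂_Saoirse = 0.89(8) + 0.11(21.7) = 9.5070
Difference = 23.1530 − 9.5070 = 13.6460

13.65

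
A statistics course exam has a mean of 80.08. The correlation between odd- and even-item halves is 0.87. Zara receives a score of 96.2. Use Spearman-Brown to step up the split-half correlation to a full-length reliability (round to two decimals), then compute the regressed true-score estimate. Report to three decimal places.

95.072

Spearman-Brown: ρ = 2r/(1 + r) = 2(0.87)/(1 + 0.87) = 1.740/1.87 = 0.9305 → 0.93
T̂ = 0.93(96.2) + 0.07(80.08) = 89.466 + 5.6056 = 95.0716 → 95.072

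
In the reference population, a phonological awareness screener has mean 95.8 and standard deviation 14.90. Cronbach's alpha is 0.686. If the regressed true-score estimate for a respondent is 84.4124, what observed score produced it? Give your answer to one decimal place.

79.2

T̂ = ρX + (1 − ρ)μ  ⇒  X = (T̂ − (1 − ρ)μ) / ρ
X = (84.4124 − 0.314 × 95.8) / 0.686 = (84.4124 − 30.0812) / 0.686 = 54.3312 / 0.686 = 79.200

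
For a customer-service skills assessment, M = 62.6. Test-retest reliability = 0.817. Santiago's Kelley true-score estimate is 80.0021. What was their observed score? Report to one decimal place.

83.9

T̂ = ρX + (1 − ρ)μ  ⇒  X = (T̂ − (1 − ρ)μ) / ρ
X = (80.0021 − 0.183 × 62.6) / 0.817 = (80.0021 − 11.4558) / 0.817 = 68.5463 / 0.817 = 83.900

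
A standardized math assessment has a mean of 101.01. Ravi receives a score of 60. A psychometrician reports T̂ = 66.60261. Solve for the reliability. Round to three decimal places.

T̂ = ρX + (1 − ρ)μ  ⇒  T̂ − μ = ρ(X − μ)
ρ = (T̂ − μ)/(X − μ) = (66.60261 − 101.01) / (60 − 101.01) = -34.40739 / -41.01 = 0.83900

0.839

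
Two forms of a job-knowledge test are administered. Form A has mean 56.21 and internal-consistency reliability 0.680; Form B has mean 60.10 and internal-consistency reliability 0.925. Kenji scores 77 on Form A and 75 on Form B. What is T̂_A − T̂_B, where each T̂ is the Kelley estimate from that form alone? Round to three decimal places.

-3.535

T̂_A = 0.680(77) + 0.320(56.21) = 70.34720
T̂_B = 0.925(75) + 0.075(60.10) = 73.88250
T̂_A − T̂_B = -3.53530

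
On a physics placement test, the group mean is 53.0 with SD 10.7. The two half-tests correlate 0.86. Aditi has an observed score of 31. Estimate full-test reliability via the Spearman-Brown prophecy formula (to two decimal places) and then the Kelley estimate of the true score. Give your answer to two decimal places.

32.76

Spearman-Brown: ρ = 2r/(1 + r) = 2(0.86)/(1 + 0.86) = 1.720/1.86 = 0.9247 → 0.92
Regress the observed score toward the mean by the unreliability: T̂ = 0.92·31 + 0.08·53.0 = 28.52 + 4.240 = 32.760.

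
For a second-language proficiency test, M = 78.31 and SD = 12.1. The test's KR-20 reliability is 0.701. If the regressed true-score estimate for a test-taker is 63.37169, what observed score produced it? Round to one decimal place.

T̂ = ρX + (1 − ρ)μ  ⇒  X = (T̂ − (1 − ρ)μ) / ρ
X = (63.37169 − 0.299 × 78.31) / 0.701 = (63.37169 − 23.41469) / 0.701 = 39.95700 / 0.701 = 57.000

57.0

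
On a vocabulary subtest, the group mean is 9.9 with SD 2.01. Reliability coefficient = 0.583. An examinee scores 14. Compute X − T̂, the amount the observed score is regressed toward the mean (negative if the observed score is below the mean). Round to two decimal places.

T̂ = ρX + (1 − ρ)μ
  = 0.583 × 14 + 0.417 × 9.9
  = 8.162 + 4.1283
  = 12.2903
  ≈ 12.290
X − T̂ = 14 − 12.290 = 1.710 → 1.71

1.71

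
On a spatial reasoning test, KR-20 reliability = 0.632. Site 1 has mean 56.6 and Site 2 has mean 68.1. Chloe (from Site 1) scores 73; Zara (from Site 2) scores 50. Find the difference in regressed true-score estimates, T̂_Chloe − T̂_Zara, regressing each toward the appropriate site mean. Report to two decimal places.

10.30

T̂_Chloe = 0.632(73) + 0.368(56.6) = 66.9648
T̂_Zara = 0.632(50) + 0.368(68.1) = 56.6608
Difference = 66.9648 − 56.6608 = 10.3040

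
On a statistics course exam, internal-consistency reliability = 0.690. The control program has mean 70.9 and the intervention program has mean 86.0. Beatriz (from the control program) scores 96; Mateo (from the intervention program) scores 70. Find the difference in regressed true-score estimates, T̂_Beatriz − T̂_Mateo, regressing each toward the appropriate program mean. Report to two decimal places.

13.26

T̂_Beatriz = 0.690(96) + 0.310(70.9) = 88.2190
T̂_Mateo = 0.690(70) + 0.310(86.0) = 74.9600
Difference = 88.2190 − 74.9600 = 13.2590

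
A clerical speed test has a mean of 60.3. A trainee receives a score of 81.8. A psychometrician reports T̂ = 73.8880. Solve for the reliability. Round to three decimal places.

0.632

T̂ = ρX + (1 − ρ)μ  ⇒  T̂ − μ = ρ(X − μ)
ρ = (T̂ − μ)/(X − μ) = (73.8880 − 60.3) / (81.8 − 60.3) = 13.5880 / 21.5 = 0.63200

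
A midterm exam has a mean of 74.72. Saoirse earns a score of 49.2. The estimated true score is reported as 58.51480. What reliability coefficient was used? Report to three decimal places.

0.635

T̂ = ρX + (1 − ρ)μ  ⇒  T̂ − μ = ρ(X − μ)
ρ = (T̂ − μ)/(X − μ) = (58.51480 − 74.72) / (49.2 − 74.72) = -16.20520 / -25.52 = 0.63500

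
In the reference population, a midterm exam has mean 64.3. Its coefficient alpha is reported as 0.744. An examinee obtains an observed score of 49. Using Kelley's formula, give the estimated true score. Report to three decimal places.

52.917

T̂ = 0.744(49) + 0.256(64.3) = 36.456 + 16.4608 = 52.9168 → 52.917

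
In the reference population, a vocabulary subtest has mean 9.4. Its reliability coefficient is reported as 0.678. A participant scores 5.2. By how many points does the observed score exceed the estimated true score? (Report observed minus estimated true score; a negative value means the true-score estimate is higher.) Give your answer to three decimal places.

Weight the observed score by reliability and the mean by (1 − reliability): T̂ = 0.678·5.2 + 0.322·9.4 = 3.5256 + 3.0268 = 6.55240.
X − T̂ = 5.2 − 6.5524 = -1.3524 → -1.352

-1.352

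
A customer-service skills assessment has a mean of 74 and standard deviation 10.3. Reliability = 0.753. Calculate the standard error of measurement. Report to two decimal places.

SEM = SD · √(1 − ρ) = 10.3 × √0.247 = 10.3 × 0.4970 = 5.119

5.12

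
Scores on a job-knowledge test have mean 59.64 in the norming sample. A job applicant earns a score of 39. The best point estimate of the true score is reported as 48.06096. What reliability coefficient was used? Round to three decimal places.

0.561

T̂ = ρX + (1 − ρ)μ  ⇒  T̂ − μ = ρ(X − μ)
ρ = (T̂ − μ)/(X − μ) = (48.06096 − 59.64) / (39 − 59.64) = -11.57904 / -20.64 = 0.56100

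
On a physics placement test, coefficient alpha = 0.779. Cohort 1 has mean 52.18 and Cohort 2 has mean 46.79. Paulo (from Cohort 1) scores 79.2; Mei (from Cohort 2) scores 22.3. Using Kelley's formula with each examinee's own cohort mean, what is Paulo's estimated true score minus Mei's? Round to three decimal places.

T̂_Paulo = 0.779(79.2) + 0.221(52.18) = 73.22858
T̂_Mei = 0.779(22.3) + 0.221(46.79) = 27.71229
Difference = 73.22858 − 27.71229 = 45.51629

45.516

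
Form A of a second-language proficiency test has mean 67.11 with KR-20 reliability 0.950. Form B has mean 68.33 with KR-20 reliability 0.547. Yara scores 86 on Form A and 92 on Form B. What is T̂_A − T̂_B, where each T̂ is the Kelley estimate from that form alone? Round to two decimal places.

3.78

T̂_A = 0.950(86) + 0.050(67.11) = 85.0555
T̂_B = 0.547(92) + 0.453(68.33) = 81.2775
T̂_A − T̂_B = 3.7780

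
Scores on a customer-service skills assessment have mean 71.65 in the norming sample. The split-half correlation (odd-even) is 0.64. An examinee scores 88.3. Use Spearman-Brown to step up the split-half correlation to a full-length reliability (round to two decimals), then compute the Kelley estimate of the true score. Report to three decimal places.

Spearman-Brown: ρ = 2r/(1 + r) = 2(0.64)/(1 + 0.64) = 1.280/1.64 = 0.7805 → 0.78
T̂ = ρX + (1 − ρ)μ
  = 0.78 × 88.3 + 0.22 × 71.65
  = 68.874 + 15.7630
  = 84.6370
  ≈ 84.637

84.637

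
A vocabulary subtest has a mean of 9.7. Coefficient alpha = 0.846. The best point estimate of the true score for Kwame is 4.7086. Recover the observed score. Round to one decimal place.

T̂ = ρX + (1 − ρ)μ  ⇒  X = (T̂ − (1 − ρ)μ) / ρ
X = (4.7086 − 0.154 × 9.7) / 0.846 = (4.7086 − 1.4938) / 0.846 = 3.2148 / 0.846 = 3.800

3.8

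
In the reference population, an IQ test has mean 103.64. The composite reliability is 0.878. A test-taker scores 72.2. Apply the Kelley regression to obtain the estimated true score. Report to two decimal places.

T̂ = 0.878(72.2) + 0.122(103.64) = 63.3916 + 12.64408 = 76.036 → 76.04

76.04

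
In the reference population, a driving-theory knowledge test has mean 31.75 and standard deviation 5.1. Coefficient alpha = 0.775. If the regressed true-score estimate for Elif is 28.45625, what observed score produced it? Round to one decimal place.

27.5

T̂ = ρX + (1 − ρ)μ  ⇒  X = (T̂ − (1 − ρ)μ) / ρ
X = (28.45625 − 0.225 × 31.75) / 0.775 = (28.45625 − 7.14375) / 0.775 = 21.31250 / 0.775 = 27.500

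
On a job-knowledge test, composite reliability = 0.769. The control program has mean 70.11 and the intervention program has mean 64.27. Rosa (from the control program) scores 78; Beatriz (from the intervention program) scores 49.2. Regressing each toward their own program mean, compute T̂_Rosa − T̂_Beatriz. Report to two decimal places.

T̂_Rosa = 0.769(78) + 0.231(70.11) = 76.1774
T̂_Beatriz = 0.769(49.2) + 0.231(64.27) = 52.6812
Difference = 76.1774 − 52.6812 = 23.4962

23.50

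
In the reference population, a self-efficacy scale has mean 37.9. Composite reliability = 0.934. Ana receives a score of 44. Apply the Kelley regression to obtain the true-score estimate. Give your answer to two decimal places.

T̂ = ρX + (1 − ρ)μ
  = 0.934 × 44 + 0.066 × 37.9
  = 41.096 + 2.5014
  = 43.597
  ≈ 43.60

43.60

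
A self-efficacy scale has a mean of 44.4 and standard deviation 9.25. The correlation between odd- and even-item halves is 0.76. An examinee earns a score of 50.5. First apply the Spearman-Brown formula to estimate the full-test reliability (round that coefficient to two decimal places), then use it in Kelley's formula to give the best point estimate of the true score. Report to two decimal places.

Spearman-Brown: ρ = 2r/(1 + r) = 2(0.76)/(1 + 0.76) = 1.520/1.76 = 0.8636 → 0.86
T̂ = 0.86(50.5) + 0.14(44.4) = 43.430 + 6.216 = 49.646 → 49.65

49.65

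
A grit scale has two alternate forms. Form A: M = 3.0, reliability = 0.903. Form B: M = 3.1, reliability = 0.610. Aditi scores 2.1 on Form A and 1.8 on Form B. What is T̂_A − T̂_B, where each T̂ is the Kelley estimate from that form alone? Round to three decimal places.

-0.120

T̂_A = 0.903(2.1) + 0.097(3.0) = 2.18730
T̂_B = 0.610(1.8) + 0.390(3.1) = 2.30700
T̂_A − T̂_B = -0.11970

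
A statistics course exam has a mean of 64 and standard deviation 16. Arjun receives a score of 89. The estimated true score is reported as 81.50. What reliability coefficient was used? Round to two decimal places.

T̂ = ρX + (1 − ρ)μ  ⇒  T̂ − μ = ρ(X − μ)
ρ = (T̂ − μ)/(X − μ) = (81.50 − 64) / (89 − 64) = 17.50 / 25.0 = 0.7000

0.70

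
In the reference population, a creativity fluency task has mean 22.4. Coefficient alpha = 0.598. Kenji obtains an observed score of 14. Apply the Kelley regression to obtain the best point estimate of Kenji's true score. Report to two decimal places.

T̂ = ρX + (1 − ρ)μ
  = 0.598 × 14 + 0.402 × 22.4
  = 8.372 + 9.0048
  = 17.377
  ≈ 17.38

17.38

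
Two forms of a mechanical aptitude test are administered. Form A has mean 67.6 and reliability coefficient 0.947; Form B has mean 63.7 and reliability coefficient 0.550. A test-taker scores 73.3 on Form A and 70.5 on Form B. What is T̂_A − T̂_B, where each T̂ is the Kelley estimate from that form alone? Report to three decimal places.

5.558

T̂_A = 0.947(73.3) + 0.053(67.6) = 72.99790
T̂_B = 0.550(70.5) + 0.450(63.7) = 67.44000
T̂_A − T̂_B = 5.55790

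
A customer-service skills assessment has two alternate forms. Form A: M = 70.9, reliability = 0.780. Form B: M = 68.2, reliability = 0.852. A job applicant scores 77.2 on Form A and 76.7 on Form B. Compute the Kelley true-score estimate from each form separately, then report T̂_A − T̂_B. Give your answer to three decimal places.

T̂_A = 0.780(77.2) + 0.220(70.9) = 75.81400
T̂_B = 0.852(76.7) + 0.148(68.2) = 75.44200
T̂_A − T̂_B = 0.37200

0.372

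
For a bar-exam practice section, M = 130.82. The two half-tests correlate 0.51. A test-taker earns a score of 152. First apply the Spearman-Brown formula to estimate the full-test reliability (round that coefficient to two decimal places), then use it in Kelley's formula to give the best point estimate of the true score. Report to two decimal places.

145.22

Spearman-Brown: ρ = 2r/(1 + r) = 2(0.51)/(1 + 0.51) = 1.020/1.51 = 0.6755 → 0.68
T̂ = 0.68(152) + 0.32(130.82) = 103.36 + 41.8624 = 145.222 → 145.22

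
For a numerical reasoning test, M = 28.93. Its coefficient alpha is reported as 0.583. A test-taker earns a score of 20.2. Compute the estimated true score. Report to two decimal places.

T̂ = ρX + (1 − ρ)μ
  = 0.583 × 20.2 + 0.417 × 28.93
  = 11.7766 + 12.06381
  = 23.840
  ≈ 23.84

23.84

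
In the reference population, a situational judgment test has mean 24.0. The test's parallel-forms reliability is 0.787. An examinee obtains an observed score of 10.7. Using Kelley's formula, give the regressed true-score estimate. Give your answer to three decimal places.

T̂ = ρX + (1 − ρ)μ
  = 0.787 × 10.7 + 0.213 × 24.0
  = 8.4209 + 5.1120
  = 13.5329
  ≈ 13.533

13.533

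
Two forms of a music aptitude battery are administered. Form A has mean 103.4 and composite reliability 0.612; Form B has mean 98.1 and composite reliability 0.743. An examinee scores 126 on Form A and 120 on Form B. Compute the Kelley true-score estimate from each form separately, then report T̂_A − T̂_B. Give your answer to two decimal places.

2.86

T̂_A = 0.612(126) + 0.388(103.4) = 117.2312
T̂_B = 0.743(120) + 0.257(98.1) = 114.3717
T̂_A − T̂_B = 2.8595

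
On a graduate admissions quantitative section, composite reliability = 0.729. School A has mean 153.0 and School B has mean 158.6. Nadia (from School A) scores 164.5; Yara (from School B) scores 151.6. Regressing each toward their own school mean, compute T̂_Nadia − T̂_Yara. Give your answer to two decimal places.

T̂_Nadia = 0.729(164.5) + 0.271(153.0) = 161.3835
T̂_Yara = 0.729(151.6) + 0.271(158.6) = 153.4970
Difference = 161.3835 − 153.4970 = 7.8865

7.89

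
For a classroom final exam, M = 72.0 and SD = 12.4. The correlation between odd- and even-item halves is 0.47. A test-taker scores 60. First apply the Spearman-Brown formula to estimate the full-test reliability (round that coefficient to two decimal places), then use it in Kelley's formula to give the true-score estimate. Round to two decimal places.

Spearman-Brown: ρ = 2r/(1 + r) = 2(0.47)/(1 + 0.47) = 0.940/1.47 = 0.6395 → 0.64
Weight the observed score by reliability and the mean by (1 − reliability): T̂ = 0.64·60 + 0.36·72.0 = 38.40 + 25.920 = 64.320.

64.32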